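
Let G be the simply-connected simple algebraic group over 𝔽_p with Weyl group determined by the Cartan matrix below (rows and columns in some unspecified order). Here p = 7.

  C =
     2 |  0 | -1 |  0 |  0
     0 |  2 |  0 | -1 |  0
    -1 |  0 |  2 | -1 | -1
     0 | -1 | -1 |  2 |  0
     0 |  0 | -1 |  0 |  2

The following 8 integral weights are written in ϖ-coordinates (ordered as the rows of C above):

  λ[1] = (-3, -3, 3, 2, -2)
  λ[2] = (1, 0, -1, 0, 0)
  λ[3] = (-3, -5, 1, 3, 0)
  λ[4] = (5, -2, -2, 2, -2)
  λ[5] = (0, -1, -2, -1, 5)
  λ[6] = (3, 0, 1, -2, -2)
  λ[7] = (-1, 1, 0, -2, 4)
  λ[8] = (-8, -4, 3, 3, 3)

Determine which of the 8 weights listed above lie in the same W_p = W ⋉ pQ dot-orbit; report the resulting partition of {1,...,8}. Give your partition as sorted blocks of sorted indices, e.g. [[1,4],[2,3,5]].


Cartan matrix: type D_5 (|W|=1920); un-permuting the 5 rows.

Ā_7 reps of the 8 weights (D_5, coords as presented):

  λ_1+ρ ↦ (2, 1, 0, 1, 1)
  λ_2+ρ ↦ (2, 1, 0, 1, 1)
  λ_3+ρ ↦ (2, 4, 0, 0, 1)
  λ_4+ρ ↦ (4, 0, 0, 1, 1)
  λ_5+ρ ↦ (0, 1, 0, 0, 5)
  λ_6+ρ ↦ (4, 0, 0, 1, 1)
  λ_7+ρ ↦ (0, 1, 0, 0, 5)
  λ_8+ρ ↦ (2, 1, 0, 1, 1)

These 8 weights hit 4 W_7-dot-orbits; sizes (3, 1, 2, 2):

[[1, 2, 8], [3], [4, 6], [5, 7]]


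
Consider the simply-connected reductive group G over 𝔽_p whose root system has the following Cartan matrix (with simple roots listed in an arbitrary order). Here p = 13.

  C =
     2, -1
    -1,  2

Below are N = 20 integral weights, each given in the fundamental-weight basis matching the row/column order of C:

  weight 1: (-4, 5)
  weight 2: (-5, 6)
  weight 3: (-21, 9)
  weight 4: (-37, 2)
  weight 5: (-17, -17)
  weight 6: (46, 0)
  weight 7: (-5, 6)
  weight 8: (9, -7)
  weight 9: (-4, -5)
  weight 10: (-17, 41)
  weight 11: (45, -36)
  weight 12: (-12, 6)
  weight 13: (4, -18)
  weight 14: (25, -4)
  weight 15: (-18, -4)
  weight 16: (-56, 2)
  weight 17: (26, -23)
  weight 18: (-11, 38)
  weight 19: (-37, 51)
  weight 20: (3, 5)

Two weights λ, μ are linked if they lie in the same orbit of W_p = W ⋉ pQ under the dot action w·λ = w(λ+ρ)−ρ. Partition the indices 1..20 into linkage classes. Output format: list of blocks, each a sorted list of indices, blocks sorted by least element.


Cartan matrix: type A_2 (|W|=6); un-permuting the 2 rows.

Ā_13 reps of the 20 weights (A_2, coords as presented):

  1: (3, 3)
  2: (4, 3)
  3: (3, 3)
  4: (3, 3)
  5: (3, 3)
  6: (8, 1)
  7: (4, 3)
  8: (4, 6)
  9: (4, 3)
  10: (0, 10)
  11: (7, 4)
  12: (7, 4)
  13: (8, 1)
  14: (0, 10)
  15: (4, 6)
  16: (0, 10)
  17: (8, 1)
  18: (0, 10)
  19: (0, 10)
  20: (4, 6)

Grouping the 20 weights by Ā_13-representative: 6 linkage classes.

[[1, 3, 4, 5], [2, 7, 9], [6, 13, 17], [8, 15, 20], [10, 14, 16, 18, 19], [11, 12]]


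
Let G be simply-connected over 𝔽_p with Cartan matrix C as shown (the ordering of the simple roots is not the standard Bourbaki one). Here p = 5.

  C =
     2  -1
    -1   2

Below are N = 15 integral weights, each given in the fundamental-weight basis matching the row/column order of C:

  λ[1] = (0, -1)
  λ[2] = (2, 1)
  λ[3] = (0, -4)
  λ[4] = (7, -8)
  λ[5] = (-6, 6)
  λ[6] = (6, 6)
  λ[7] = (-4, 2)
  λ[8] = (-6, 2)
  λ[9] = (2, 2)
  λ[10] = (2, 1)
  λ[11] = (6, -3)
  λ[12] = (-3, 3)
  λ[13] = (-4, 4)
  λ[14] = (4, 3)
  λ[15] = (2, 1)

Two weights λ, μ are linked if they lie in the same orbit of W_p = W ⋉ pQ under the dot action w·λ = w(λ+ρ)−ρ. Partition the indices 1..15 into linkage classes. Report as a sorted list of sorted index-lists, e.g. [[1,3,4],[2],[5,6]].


C ↔ A_2 under row/col permutation; |W(A_2)| = 6.

Folding the 15 weights λ_j+ρ into Ā_5 (reps in the given 2-coord order):

    [1] (1, 0)
    [2] (3, 2)
    [3] (2, 1)
    [4] (2, 2)
    [5] (3, 0)
    [6] (2, 2)
    [7] (3, 0)
    [8] (3, 2)
    [9] (2, 2)
    [10] (3, 2)
    [11] (3, 0)
    [12] (2, 2)
    [13] (3, 2)
    [14] (1, 0)
    [15] (3, 2)

Linkage partition of the 15 weights (5 classes, p=5):

[[1, 14], [2, 8, 10, 13, 15], [3], [4, 6, 9, 12], [5, 7, 11]]


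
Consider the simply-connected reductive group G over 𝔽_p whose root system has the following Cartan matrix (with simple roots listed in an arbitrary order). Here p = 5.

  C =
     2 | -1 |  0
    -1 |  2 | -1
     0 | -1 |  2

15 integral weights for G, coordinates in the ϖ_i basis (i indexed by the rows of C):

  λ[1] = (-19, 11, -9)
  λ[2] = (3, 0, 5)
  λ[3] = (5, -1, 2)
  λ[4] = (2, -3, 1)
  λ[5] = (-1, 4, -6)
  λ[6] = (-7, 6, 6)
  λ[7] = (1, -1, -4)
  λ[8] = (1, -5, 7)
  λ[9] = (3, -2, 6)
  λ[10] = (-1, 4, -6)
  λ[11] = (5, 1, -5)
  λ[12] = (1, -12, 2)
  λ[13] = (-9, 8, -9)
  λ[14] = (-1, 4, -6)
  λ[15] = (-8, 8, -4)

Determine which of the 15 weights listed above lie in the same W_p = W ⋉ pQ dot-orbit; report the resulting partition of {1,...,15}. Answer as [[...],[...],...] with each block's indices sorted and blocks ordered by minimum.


Cartan matrix: type A_3 (|W|=24); un-permuting the 3 rows.

λ_j+ρ reflected into Ā_5 (⟨·,θ^∨⟩≤5); 3-tuples as given:

  λ_1+ρ ↦ (1, 1, 1) · λ_2+ρ ↦ (1, 0, 1) · λ_3+ρ ↦ (1, 1, 0) · λ_4+ρ ↦ (1, 2, 0) · λ_5+ρ ↦ (0, 0, 5) · λ_6+ρ ↦ (1, 1, 2) · λ_7+ρ ↦ (1, 2, 0) · λ_8+ρ ↦ (1, 1, 1) · λ_9+ρ ↦ (1, 1, 0) · λ_10+ρ ↦ (0, 0, 5) · λ_11+ρ ↦ (1, 1, 1) · λ_12+ρ ↦ (1, 1, 2) · λ_13+ρ ↦ (1, 1, 1) · λ_14+ρ ↦ (0, 0, 5) · λ_15+ρ ↦ (1, 1, 1)

Partition of {1..15} into 6 W_5-dot-orbits:

[[1, 8, 11, 13, 15], [2], [3, 9], [4, 7], [5, 10, 14], [6, 12]]


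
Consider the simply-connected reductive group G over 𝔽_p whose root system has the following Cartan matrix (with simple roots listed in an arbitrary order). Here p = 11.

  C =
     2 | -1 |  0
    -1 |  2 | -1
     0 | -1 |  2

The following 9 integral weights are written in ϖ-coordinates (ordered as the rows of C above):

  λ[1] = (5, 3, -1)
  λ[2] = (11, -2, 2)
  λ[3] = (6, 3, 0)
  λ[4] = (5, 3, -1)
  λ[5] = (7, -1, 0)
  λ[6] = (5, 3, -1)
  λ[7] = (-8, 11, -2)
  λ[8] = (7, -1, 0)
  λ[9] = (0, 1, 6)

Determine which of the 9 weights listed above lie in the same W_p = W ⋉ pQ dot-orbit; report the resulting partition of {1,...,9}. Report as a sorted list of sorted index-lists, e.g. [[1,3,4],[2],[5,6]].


A_3 Cartan matrix, 3 simple roots permuted; ρ=(1,1,1).

Folding the 9 weights λ_j+ρ into Ā_11 (reps in the given 3-coord order):

    λ_1 → (6, 4, 0)
    λ_2 → (8, 0, 1)
    λ_3 → (6, 4, 0)
    λ_4 → (6, 4, 0)
    λ_5 → (8, 0, 1)
    λ_6 → (6, 4, 0)
    λ_7 → (6, 4, 0)
    λ_8 → (8, 0, 1)
    λ_9 → (1, 2, 7)

Grouping the 9 weights by Ā_11-representative: 3 linkage classes.

[[1, 3, 4, 6, 7], [2, 5, 8], [9]]


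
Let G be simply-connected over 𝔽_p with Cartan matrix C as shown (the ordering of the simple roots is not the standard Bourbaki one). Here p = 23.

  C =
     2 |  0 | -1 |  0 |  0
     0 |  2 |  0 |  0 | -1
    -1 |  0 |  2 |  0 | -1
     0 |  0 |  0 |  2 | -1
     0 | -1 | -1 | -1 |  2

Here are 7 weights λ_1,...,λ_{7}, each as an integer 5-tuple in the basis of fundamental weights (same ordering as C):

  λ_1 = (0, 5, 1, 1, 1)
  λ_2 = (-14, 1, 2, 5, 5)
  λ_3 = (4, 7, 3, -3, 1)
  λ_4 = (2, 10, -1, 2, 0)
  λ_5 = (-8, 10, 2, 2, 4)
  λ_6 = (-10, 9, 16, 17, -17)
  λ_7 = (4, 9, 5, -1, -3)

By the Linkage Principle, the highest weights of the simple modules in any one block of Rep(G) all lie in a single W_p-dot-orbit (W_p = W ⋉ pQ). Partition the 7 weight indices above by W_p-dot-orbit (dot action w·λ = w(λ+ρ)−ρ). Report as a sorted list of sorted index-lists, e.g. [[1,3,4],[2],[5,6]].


Dynkin diagram of C (from the 8 off-diagonal −1 entries): D_5.

Ā_23 reps of the 7 weights (D_5, coords as presented):

  λ_1+ρ ↦ (1, 6, 2, 2, 2)
  λ_2+ρ ↦ (3, 2, 6, 2, 2)
  λ_3+ρ ↦ (5, 8, 4, 2, 0)
  λ_4+ρ ↦ (3, 11, 0, 3, 1)
  λ_5+ρ ↦ (3, 11, 0, 3, 1)
  λ_6+ρ ↦ (1, 6, 2, 2, 2)
  λ_7+ρ ↦ (5, 8, 4, 2, 0)

The 7 indices split into 4 linkage classes (same alcove rep ⇔ same W_23-dot-orbit):

[[1, 6], [2], [3, 7], [4, 5]]


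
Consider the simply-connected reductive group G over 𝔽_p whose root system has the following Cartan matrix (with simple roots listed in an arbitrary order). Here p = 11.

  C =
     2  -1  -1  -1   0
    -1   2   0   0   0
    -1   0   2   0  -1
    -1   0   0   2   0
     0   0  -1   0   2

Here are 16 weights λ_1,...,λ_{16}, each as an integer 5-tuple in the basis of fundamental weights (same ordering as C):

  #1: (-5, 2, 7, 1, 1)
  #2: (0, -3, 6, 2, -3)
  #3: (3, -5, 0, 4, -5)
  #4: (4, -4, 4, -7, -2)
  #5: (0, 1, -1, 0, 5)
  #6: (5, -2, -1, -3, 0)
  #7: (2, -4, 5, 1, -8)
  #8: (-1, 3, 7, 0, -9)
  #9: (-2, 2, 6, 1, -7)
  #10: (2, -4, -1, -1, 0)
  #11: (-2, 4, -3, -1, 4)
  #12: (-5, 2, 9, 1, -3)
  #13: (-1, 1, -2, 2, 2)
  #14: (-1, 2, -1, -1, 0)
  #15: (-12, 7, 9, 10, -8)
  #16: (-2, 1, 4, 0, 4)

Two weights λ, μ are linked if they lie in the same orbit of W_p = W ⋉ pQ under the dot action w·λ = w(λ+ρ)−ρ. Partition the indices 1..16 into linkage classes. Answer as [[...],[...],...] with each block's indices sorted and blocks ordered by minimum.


Cartan matrix: type D_5 (|W|=1920); un-permuting the 5 rows.

Each λ_j+ρ reduced to Ā_11; 5-tuples below use C's row order:

    λ_1 → (1, 1, 0, 2, 2)
    λ_2 → (1, 1, 0, 2, 2)
    λ_3 → (3, 1, 0, 2, 1)
    λ_4 → (3, 1, 0, 2, 1)
    λ_5 → (1, 2, 0, 1, 6)
    λ_6 → (3, 1, 0, 2, 1)
    λ_7 → (1, 2, 0, 1, 6)
    λ_8 → (1, 2, 0, 1, 6)
    λ_9 → (1, 2, 0, 1, 6)
    λ_10 → (0, 3, 0, 0, 1)
    λ_11 → (1, 1, 0, 2, 2)
    λ_12 → (1, 1, 0, 2, 2)
    λ_13 → (1, 1, 0, 2, 2)
    λ_14 → (0, 3, 0, 0, 1)
    λ_15 → (0, 3, 0, 0, 1)
    λ_16 → (0, 1, 1, 0, 4)

Linkage partition of the 16 weights (5 classes, p=11):

[[1, 2, 11, 12, 13], [3, 4, 6], [5, 7, 8, 9], [10, 14, 15], [16]]


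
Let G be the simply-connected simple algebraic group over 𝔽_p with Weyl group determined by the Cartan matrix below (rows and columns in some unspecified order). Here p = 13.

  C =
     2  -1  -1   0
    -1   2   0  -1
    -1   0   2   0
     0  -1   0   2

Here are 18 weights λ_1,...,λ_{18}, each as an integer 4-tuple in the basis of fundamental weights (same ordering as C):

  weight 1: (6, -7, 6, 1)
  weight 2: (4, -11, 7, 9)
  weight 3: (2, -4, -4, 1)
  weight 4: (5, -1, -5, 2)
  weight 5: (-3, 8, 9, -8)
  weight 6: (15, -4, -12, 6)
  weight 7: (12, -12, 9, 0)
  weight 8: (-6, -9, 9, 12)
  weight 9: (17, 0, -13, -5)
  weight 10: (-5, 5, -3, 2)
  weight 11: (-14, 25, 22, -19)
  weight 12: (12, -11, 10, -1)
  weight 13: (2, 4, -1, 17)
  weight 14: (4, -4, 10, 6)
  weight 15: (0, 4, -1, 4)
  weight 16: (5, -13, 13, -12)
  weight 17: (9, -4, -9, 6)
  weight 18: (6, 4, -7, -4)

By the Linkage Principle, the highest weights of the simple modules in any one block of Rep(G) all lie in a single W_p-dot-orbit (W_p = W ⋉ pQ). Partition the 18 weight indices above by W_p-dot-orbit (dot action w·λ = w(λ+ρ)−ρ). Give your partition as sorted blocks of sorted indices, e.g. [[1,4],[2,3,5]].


A_4 Cartan matrix, 4 simple roots permuted; ρ=(1,1,1,1).

W_13-reps of the 18 weights in Ā_13 (same 4-coord order as C):

  λ_1 → (1, 2, 6, 3);  λ_2 → (5, 5, 3, 0);  λ_3 → (2, 1, 0, 0);  λ_4 → (2, 0, 4, 3);  λ_5 → (2, 0, 4, 3);  λ_6 → (2, 0, 4, 3);  λ_7 → (2, 1, 0, 0);  λ_8 → (5, 5, 3, 0);  λ_9 → (1, 2, 6, 3);  λ_10 → (2, 0, 4, 3);  λ_11 → (5, 5, 3, 0);  λ_12 → (2, 1, 0, 0);  λ_13 → (5, 5, 3, 0);  λ_14 → (2, 0, 4, 3);  λ_15 → (1, 5, 0, 5);  λ_16 → (1, 2, 6, 3);  λ_17 → (1, 2, 6, 3);  λ_18 → (1, 2, 6, 3)

Linkage partition of the 18 weights (5 classes, p=13):

[[1, 9, 16, 17, 18], [2, 8, 11, 13], [3, 7, 12], [4, 5, 6, 10, 14], [15]]


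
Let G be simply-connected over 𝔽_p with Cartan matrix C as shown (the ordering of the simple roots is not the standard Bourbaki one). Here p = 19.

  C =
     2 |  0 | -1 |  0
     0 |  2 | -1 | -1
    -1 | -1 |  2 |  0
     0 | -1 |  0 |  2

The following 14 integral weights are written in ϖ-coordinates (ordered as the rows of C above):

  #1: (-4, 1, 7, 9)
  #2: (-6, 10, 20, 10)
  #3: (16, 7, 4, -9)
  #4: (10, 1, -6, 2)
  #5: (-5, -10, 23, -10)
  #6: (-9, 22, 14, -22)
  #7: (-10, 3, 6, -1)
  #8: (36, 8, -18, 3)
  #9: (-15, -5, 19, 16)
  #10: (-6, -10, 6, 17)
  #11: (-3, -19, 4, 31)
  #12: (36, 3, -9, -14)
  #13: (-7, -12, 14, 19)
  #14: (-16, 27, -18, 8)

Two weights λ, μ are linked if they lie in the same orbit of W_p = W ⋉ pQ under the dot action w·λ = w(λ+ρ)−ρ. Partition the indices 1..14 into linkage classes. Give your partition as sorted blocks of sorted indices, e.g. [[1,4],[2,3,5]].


Type A_4, rank 4, |W|=120; reorder rows/cols to standard.

W_19-reps of the 14 weights in Ā_19 (same 4-coord order as C):

    1: (2, 2, 5, 9)
    2: (6, 3, 2, 0)
    3: (6, 3, 2, 0)
    4: (6, 3, 2, 0)
    5: (1, 9, 1, 4)
    6: (7, 2, 2, 0)
    7: (7, 2, 2, 0)
    8: (1, 9, 1, 4)
    9: (0, 3, 2, 1)
    10: (2, 2, 5, 9)
    11: (0, 3, 2, 1)
    12: (1, 9, 1, 4)
    13: (1, 9, 1, 4)
    14: (1, 9, 1, 4)

These 14 weights hit 5 W_19-dot-orbits; sizes (2, 3, 5, 2, 2):

[[1, 10], [2, 3, 4], [5, 8, 12, 13, 14], [6, 7], [9, 11]]


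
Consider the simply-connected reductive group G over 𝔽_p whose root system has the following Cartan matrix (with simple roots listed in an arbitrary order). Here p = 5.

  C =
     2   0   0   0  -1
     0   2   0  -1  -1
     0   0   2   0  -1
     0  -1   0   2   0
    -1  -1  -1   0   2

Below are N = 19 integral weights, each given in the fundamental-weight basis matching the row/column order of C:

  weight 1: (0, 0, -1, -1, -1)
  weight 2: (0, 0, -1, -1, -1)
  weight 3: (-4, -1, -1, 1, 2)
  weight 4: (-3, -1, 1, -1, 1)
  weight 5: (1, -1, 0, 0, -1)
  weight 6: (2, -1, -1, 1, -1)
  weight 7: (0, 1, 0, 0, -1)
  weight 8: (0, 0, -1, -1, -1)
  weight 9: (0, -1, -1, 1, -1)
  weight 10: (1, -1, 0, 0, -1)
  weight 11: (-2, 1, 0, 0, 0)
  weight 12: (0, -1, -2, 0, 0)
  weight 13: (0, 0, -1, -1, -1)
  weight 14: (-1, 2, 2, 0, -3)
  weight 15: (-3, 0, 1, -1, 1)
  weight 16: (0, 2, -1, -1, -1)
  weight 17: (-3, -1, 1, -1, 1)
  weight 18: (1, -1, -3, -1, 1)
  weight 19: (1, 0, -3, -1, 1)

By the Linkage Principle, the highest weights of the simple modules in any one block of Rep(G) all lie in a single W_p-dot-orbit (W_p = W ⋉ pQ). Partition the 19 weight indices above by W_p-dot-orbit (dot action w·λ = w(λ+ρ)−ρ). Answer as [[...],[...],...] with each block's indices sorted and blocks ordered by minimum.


C ↔ D_5 under row/col permutation; |W(D_5)| = 1920.

Alcove-folded reps (p=5, 19 weights, presented ϖ-order):

  λ_1+ρ ↦ (1, 1, 0, 0, 0)
  λ_2+ρ ↦ (1, 1, 0, 0, 0)
  λ_3+ρ ↦ (3, 0, 0, 2, 0)
  λ_4+ρ ↦ (2, 0, 2, 0, 0)
  λ_5+ρ ↦ (2, 0, 1, 1, 0)
  λ_6+ρ ↦ (3, 0, 0, 2, 0)
  λ_7+ρ ↦ (1, 0, 1, 1, 0)
  λ_8+ρ ↦ (1, 1, 0, 0, 0)
  λ_9+ρ ↦ (1, 0, 0, 2, 0)
  λ_10+ρ ↦ (2, 0, 1, 1, 0)
  λ_11+ρ ↦ (1, 0, 1, 1, 0)
  λ_12+ρ ↦ (1, 0, 1, 1, 0)
  λ_13+ρ ↦ (1, 1, 0, 0, 0)
  λ_14+ρ ↦ (2, 0, 1, 1, 0)
  λ_15+ρ ↦ (2, 0, 2, 0, 0)
  λ_16+ρ ↦ (1, 1, 0, 0, 0)
  λ_17+ρ ↦ (2, 0, 2, 0, 0)
  λ_18+ρ ↦ (2, 0, 2, 0, 0)
  λ_19+ρ ↦ (2, 0, 2, 0, 0)

Grouping the 19 weights by Ā_5-representative: 6 linkage classes.

[[1, 2, 8, 13, 16], [3, 6], [4, 15, 17, 18, 19], [5, 10, 14], [7, 11, 12], [9]]


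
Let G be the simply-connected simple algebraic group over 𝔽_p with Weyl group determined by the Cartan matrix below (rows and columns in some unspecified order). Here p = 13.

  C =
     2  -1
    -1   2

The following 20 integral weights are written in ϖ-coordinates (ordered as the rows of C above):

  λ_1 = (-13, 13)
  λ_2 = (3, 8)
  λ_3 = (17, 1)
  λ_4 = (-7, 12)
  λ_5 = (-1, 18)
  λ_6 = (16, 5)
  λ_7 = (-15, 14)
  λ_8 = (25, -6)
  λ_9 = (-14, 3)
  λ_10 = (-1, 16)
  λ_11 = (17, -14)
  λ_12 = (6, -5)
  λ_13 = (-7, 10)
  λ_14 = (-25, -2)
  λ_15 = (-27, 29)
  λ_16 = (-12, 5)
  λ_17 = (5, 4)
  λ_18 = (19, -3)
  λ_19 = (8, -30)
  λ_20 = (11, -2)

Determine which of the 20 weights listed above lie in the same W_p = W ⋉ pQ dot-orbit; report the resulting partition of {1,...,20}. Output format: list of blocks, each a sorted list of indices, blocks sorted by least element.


Type A_2, rank 2, |W|=6; reorder rows/cols to standard.

Ā_13 reps of the 20 weights (A_2, coords as presented):

  λ_1 → (11, 1) · λ_2 → (4, 9) · λ_3 → (6, 5) · λ_4 → (6, 7) · λ_5 → (6, 7) · λ_6 → (3, 4) · λ_7 → (11, 1) · λ_8 → (0, 8) · λ_9 → (4, 9) · λ_10 → (4, 9) · λ_11 → (0, 8) · λ_12 → (3, 4) · λ_13 → (6, 5) · λ_14 → (11, 1) · λ_15 → (4, 9) · λ_16 → (6, 5) · λ_17 → (6, 5) · λ_18 → (6, 5) · λ_19 → (3, 4) · λ_20 → (11, 1)

Linkage partition of the 20 weights (6 classes, p=13):

[[1, 7, 14, 20], [2, 9, 10, 15], [3, 13, 16, 17, 18], [4, 5], [6, 12, 19], [8, 11]]


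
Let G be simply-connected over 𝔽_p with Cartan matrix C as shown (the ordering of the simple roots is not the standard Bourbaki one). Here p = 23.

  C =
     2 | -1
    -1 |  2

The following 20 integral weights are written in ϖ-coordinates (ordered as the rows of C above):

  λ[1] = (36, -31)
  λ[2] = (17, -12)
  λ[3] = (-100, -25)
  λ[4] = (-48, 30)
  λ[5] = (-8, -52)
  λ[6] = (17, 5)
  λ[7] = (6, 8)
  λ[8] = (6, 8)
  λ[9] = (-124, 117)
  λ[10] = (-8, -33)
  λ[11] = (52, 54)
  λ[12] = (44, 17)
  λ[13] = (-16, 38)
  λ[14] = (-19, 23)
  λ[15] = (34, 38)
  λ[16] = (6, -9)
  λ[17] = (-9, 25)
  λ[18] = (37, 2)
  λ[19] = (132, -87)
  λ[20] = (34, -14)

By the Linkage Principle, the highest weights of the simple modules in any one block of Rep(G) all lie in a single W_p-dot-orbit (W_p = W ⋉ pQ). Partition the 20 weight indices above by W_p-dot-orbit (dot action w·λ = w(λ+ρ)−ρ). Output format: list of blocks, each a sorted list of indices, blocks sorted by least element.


Cartan matrix: type A_2 (|W|=6); un-permuting the 2 rows.

Ā_23 reps of the 20 weights (A_2, coords as presented):

  λ_1+ρ ↦ (7, 9)
  λ_2+ρ ↦ (7, 11)
  λ_3+ρ ↦ (1, 7)
  λ_4+ρ ↦ (1, 7)
  λ_5+ρ ↦ (7, 11)
  λ_6+ρ ↦ (17, 5)
  λ_7+ρ ↦ (7, 9)
  λ_8+ρ ↦ (7, 9)
  λ_9+ρ ↦ (5, 15)
  λ_10+ρ ↦ (7, 9)
  λ_11+ρ ↦ (7, 9)
  λ_12+ρ ↦ (17, 5)
  λ_13+ρ ↦ (1, 7)
  λ_14+ρ ↦ (17, 5)
  λ_15+ρ ↦ (7, 11)
  λ_16+ρ ↦ (1, 7)
  λ_17+ρ ↦ (5, 15)
  λ_18+ρ ↦ (5, 15)
  λ_19+ρ ↦ (17, 5)
  λ_20+ρ ↦ (10, 1)

Partition of {1..20} into 6 W_23-dot-orbits:

[[1, 7, 8, 10, 11], [2, 5, 15], [3, 4, 13, 16], [6, 12, 14, 19], [9, 17, 18], [20]]


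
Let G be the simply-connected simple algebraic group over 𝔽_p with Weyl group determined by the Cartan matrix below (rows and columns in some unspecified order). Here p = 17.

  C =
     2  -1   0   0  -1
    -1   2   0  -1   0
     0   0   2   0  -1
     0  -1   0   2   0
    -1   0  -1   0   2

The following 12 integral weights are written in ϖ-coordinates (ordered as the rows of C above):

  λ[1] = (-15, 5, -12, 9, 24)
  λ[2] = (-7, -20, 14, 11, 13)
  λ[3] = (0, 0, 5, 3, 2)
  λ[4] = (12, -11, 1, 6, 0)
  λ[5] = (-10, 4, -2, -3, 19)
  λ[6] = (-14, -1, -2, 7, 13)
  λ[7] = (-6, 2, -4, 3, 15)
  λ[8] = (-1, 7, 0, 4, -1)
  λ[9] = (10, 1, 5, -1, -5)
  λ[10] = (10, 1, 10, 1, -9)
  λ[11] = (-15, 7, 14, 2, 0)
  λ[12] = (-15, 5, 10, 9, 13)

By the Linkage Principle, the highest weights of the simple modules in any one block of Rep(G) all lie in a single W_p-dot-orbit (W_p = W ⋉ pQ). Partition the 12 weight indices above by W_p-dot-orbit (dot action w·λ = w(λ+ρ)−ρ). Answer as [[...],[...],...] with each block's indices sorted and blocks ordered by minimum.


Root system A_5: the 5×5 matrix C matches after relabeling.

W_17-reps of the 12 weights in Ā_17 (same 5-coord order as C):

  λ_1+ρ ↦ (6, 0, 1, 8, 0) · λ_2+ρ ↦ (1, 1, 6, 4, 3) · λ_3+ρ ↦ (1, 1, 6, 4, 3) · λ_4+ρ ↦ (3, 7, 2, 3, 1) · λ_5+ρ ↦ (3, 2, 2, 1, 8) · λ_6+ρ ↦ (0, 8, 1, 5, 0) · λ_7+ρ ↦ (3, 2, 2, 1, 8) · λ_8+ρ ↦ (0, 8, 1, 5, 0) · λ_9+ρ ↦ (7, 2, 2, 0, 4) · λ_10+ρ ↦ (3, 2, 2, 1, 8) · λ_11+ρ ↦ (3, 2, 2, 1, 8) · λ_12+ρ ↦ (6, 0, 1, 8, 0)

6 distinct reps among the 12 weights ⇒ 6 W_17-linkage classes:

[[1, 12], [2, 3], [4], [5, 7, 10, 11], [6, 8], [9]]


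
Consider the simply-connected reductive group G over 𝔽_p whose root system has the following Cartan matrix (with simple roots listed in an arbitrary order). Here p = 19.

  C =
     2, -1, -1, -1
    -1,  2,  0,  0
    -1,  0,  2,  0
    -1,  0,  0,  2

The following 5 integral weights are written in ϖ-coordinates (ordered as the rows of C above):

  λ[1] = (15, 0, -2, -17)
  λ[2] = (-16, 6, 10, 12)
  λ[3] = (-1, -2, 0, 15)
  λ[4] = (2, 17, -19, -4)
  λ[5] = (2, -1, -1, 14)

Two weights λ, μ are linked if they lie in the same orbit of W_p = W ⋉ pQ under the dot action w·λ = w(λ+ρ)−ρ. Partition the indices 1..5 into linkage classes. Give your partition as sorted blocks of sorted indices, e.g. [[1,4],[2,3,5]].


C ↔ D_4 under row/col permutation; |W(D_4)| = 192.

W_19-reps of the 5 weights in Ā_19 (same 4-coord order as C):

    [1] (1, 0, 0, 15)
    [2] (1, 8, 4, 2)
    [3] (1, 0, 0, 15)
    [4] (1, 0, 0, 15)
    [5] (1, 0, 0, 15)

2 distinct reps among the 5 weights ⇒ 2 W_19-linkage classes:

[[1, 3, 4, 5], [2]]


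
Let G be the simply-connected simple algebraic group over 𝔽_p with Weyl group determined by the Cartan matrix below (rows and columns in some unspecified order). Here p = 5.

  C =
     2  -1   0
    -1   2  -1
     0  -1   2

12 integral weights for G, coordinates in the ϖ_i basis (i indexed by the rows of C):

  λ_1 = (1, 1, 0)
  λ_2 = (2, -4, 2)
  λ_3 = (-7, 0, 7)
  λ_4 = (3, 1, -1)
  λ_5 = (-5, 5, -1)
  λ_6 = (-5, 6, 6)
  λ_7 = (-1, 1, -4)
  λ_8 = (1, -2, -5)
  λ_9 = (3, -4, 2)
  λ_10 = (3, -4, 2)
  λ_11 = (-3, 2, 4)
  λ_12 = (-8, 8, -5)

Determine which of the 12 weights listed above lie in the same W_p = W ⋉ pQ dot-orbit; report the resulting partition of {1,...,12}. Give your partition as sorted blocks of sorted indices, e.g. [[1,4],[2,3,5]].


Root system A_3: the 3×3 matrix C matches after relabeling.

Folding the 12 weights λ_j+ρ into Ā_5 (reps in the given 3-coord order):

  [1] (2, 2, 1)
  [2] (0, 3, 0)
  [3] (3, 1, 1)
  [4] (3, 1, 1)
  [5] (3, 1, 1)
  [6] (1, 2, 2)
  [7] (1, 0, 2)
  [8] (3, 1, 1)
  [9] (1, 3, 0)
  [10] (1, 3, 0)
  [11] (1, 0, 2)
  [12] (1, 0, 2)

Partition of {1..12} into 6 W_5-dot-orbits:

[[1], [2], [3, 4, 5, 8], [6], [7, 11, 12], [9, 10]]


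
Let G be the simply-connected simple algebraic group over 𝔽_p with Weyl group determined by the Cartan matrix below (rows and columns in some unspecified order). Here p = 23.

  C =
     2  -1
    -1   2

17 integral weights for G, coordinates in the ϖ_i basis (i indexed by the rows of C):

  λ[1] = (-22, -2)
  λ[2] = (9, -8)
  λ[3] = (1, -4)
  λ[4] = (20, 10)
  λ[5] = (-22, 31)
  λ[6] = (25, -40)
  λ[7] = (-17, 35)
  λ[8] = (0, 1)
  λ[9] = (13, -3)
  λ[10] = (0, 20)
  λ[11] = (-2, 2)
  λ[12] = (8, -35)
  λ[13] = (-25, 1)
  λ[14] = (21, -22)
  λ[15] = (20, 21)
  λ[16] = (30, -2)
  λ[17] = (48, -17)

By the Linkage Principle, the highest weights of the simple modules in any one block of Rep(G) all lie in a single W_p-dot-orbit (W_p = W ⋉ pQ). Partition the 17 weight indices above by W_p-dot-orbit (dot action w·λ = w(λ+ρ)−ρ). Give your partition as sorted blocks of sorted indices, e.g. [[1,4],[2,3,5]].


Type A_2, rank 2, |W|=6; reorder rows/cols to standard.

W_23-reps of the 17 weights in Ā_23 (same 2-coord order as C):

    [1] (1, 21)
    [2] (3, 7)
    [3] (1, 2)
    [4] (12, 2)
    [5] (12, 2)
    [6] (3, 7)
    [7] (3, 7)
    [8] (1, 2)
    [9] (12, 2)
    [10] (1, 21)
    [11] (1, 2)
    [12] (12, 2)
    [13] (1, 21)
    [14] (1, 21)
    [15] (1, 2)
    [16] (15, 7)
    [17] (3, 7)

These 17 weights hit 5 W_23-dot-orbits; sizes (4, 4, 4, 4, 1):

[[1, 10, 13, 14], [2, 6, 7, 17], [3, 8, 11, 15], [4, 5, 9, 12], [16]]


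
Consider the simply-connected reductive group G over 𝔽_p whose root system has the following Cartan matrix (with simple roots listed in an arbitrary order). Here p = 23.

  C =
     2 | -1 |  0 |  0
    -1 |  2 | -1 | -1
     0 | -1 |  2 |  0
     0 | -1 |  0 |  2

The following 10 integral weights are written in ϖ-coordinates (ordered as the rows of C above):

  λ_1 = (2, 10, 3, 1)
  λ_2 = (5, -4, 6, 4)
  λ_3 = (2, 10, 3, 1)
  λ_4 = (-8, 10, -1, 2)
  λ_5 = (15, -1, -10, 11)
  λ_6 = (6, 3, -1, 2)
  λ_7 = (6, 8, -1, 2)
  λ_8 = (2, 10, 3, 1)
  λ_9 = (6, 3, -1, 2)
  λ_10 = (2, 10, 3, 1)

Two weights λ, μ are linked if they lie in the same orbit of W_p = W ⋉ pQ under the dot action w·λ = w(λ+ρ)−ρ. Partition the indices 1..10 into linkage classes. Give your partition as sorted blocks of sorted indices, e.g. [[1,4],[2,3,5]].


Root system D_4: the 4×4 matrix C matches after relabeling.

W_23-reps of the 10 weights in Ā_23 (same 4-coord order as C):

    1: (3, 3, 4, 2)
    2: (3, 3, 4, 2)
    3: (3, 3, 4, 2)
    4: (7, 4, 0, 3)
    5: (7, 4, 0, 3)
    6: (7, 4, 0, 3)
    7: (7, 4, 0, 3)
    8: (3, 3, 4, 2)
    9: (7, 4, 0, 3)
    10: (3, 3, 4, 2)

Partition of {1..10} into 2 W_23-dot-orbits:

[[1, 2, 3, 8, 10], [4, 5, 6, 7, 9]]


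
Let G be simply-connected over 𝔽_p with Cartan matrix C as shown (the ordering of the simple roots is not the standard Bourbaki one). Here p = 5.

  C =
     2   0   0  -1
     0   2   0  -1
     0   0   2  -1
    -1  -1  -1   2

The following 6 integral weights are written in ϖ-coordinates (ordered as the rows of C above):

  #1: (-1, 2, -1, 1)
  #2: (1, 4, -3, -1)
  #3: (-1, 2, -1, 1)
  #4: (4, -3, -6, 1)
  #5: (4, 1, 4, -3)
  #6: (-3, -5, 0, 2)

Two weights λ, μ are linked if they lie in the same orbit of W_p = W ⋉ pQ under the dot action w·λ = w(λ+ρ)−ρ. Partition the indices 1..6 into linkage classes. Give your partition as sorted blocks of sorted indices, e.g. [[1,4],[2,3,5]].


Root system D_4: the 4×4 matrix C matches after relabeling.

Ā_5 reps of the 6 weights (D_4, coords as presented):

    λ_1+ρ ↦ (0, 3, 0, 0)
    λ_2+ρ ↦ (0, 3, 0, 0)
    λ_3+ρ ↦ (0, 3, 0, 0)
    λ_4+ρ ↦ (0, 3, 0, 0)
    λ_5+ρ ↦ (0, 3, 0, 0)
    λ_6+ρ ↦ (1, 1, 2, 0)

2 distinct reps among the 6 weights ⇒ 2 W_5-linkage classes:

[[1, 2, 3, 4, 5], [6]]


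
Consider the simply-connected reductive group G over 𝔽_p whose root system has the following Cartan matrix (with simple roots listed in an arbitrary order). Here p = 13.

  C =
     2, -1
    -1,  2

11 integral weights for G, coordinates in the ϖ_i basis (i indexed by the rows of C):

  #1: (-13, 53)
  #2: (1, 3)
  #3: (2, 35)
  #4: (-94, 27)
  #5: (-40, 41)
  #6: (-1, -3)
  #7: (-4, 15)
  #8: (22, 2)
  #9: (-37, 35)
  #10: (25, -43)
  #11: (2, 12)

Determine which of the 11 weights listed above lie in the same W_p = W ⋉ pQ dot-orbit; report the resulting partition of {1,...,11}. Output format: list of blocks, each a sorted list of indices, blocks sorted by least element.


Cartan matrix: type A_2 (|W|=6); un-permuting the 2 rows.

W_13-reps of the 11 weights in Ā_13 (same 2-coord order as C):

    λ_1 → (10, 1)
    λ_2 → (2, 4)
    λ_3 → (0, 3)
    λ_4 → (2, 0)
    λ_5 → (0, 3)
    λ_6 → (2, 0)
    λ_7 → (0, 10)
    λ_8 → (0, 10)
    λ_9 → (0, 3)
    λ_10 → (0, 10)
    λ_11 → (0, 10)

Grouping the 11 weights by Ā_13-representative: 5 linkage classes.

[[1], [2], [3, 5, 9], [4, 6], [7, 8, 10, 11]]


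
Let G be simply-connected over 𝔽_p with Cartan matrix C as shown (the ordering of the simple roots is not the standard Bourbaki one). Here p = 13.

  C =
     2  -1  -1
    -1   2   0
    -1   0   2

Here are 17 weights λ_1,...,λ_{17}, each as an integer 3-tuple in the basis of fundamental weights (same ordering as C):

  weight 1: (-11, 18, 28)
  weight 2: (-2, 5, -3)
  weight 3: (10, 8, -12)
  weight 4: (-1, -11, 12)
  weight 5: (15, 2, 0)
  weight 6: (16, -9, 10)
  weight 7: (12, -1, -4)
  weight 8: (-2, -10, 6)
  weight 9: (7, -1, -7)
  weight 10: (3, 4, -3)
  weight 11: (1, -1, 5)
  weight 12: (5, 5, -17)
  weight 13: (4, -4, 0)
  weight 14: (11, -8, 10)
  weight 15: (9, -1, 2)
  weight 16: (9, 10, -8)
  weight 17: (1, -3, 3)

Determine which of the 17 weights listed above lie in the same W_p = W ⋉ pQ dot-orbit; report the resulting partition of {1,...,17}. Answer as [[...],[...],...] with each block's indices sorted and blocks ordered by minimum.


Type A_3, rank 3, |W|=24; reorder rows/cols to standard.

Each λ_j+ρ reduced to Ā_13; 3-tuples below use C's row order:

  [1] (6, 1, 3);  [2] (2, 3, 1);  [3] (0, 2, 4);  [4] (10, 0, 3);  [5] (6, 1, 3);  [6] (2, 5, 2);  [7] (10, 0, 3);  [8] (6, 1, 3);  [9] (2, 0, 6);  [10] (2, 5, 2);  [11] (2, 0, 6);  [12] (6, 1, 3);  [13] (2, 3, 1);  [14] (2, 3, 1);  [15] (10, 0, 3);  [16] (2, 3, 1);  [17] (0, 2, 4)

Linkage partition of the 17 weights (6 classes, p=13):

[[1, 5, 8, 12], [2, 13, 14, 16], [3, 17], [4, 7, 15], [6, 10], [9, 11]]


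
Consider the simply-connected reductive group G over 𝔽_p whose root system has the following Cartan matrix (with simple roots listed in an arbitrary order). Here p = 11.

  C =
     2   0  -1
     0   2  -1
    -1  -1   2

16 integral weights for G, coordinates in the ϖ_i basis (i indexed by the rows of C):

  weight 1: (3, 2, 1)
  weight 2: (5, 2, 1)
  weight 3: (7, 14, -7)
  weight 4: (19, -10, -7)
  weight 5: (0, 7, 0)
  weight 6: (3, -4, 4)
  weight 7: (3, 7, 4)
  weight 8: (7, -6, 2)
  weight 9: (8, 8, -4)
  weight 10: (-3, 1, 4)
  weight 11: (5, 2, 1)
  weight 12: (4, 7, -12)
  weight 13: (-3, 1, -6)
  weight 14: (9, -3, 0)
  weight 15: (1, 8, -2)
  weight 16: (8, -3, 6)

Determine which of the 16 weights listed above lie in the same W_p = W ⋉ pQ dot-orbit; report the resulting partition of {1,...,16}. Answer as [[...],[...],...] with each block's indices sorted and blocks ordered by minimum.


A_3 Cartan matrix, 3 simple roots permuted; ρ=(1,1,1).

Each λ_j+ρ reduced to Ā_11; 3-tuples below use C's row order:

    λ_1+ρ ↦ (4, 3, 2)
    λ_2+ρ ↦ (6, 3, 2)
    λ_3+ρ ↦ (4, 3, 2)
    λ_4+ρ ↦ (4, 3, 2)
    λ_5+ρ ↦ (1, 8, 1)
    λ_6+ρ ↦ (4, 3, 2)
    λ_7+ρ ↦ (2, 2, 3)
    λ_8+ρ ↦ (6, 3, 2)
    λ_9+ρ ↦ (2, 2, 3)
    λ_10+ρ ↦ (2, 2, 3)
    λ_11+ρ ↦ (6, 3, 2)
    λ_12+ρ ↦ (6, 3, 2)
    λ_13+ρ ↦ (2, 2, 3)
    λ_14+ρ ↦ (9, 1, 1)
    λ_15+ρ ↦ (1, 8, 1)
    λ_16+ρ ↦ (4, 3, 2)

Partition of {1..16} into 5 W_11-dot-orbits:

[[1, 3, 4, 6, 16], [2, 8, 11, 12], [5, 15], [7, 9, 10, 13], [14]]


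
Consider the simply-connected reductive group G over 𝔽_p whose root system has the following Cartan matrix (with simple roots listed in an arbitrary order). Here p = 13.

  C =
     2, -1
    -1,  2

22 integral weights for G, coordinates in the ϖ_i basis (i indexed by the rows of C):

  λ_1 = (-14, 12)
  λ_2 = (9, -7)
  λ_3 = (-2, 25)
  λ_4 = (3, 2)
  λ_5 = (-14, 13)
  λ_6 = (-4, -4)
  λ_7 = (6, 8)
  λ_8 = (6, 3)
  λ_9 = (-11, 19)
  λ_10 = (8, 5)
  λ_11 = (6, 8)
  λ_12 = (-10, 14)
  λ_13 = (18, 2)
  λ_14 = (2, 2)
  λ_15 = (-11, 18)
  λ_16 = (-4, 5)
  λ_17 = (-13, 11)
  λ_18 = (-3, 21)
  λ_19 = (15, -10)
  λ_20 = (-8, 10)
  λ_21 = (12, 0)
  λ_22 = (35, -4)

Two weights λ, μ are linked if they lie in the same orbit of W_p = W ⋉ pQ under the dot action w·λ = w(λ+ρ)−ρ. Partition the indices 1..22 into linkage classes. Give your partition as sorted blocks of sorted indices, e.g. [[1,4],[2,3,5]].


Root system A_2: the 2×2 matrix C matches after relabeling.

Ā_13 reps of the 22 weights (A_2, coords as presented):

    λ_1 → (13, 0)
    λ_2 → (4, 6)
    λ_3 → (12, 0)
    λ_4 → (4, 3)
    λ_5 → (12, 0)
    λ_6 → (3, 3)
    λ_7 → (4, 6)
    λ_8 → (7, 4)
    λ_9 → (3, 3)
    λ_10 → (7, 4)
    λ_11 → (4, 6)
    λ_12 → (7, 4)
    λ_13 → (4, 6)
    λ_14 → (3, 3)
    λ_15 → (4, 3)
    λ_16 → (3, 3)
    λ_17 → (12, 0)
    λ_18 → (7, 4)
    λ_19 → (4, 6)
    λ_20 → (7, 4)
    λ_21 → (12, 0)
    λ_22 → (3, 3)

Partition of {1..22} into 6 W_13-dot-orbits:

[[1], [2, 7, 11, 13, 19], [3, 5, 17, 21], [4, 15], [6, 9, 14, 16, 22], [8, 10, 12, 18, 20]]


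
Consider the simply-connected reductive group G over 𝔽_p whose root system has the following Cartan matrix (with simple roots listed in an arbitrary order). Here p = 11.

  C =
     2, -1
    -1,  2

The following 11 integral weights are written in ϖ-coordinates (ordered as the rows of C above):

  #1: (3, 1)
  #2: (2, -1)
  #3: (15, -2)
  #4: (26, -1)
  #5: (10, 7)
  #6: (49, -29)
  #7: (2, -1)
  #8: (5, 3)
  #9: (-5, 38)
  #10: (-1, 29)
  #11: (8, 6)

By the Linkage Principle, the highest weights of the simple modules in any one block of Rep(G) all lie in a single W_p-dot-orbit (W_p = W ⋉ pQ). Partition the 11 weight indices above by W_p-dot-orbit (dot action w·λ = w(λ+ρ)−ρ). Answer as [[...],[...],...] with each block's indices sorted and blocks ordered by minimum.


Type A_2, rank 2, |W|=6; reorder rows/cols to standard.

Alcove-folded reps (p=11, 11 weights, presented ϖ-order):

  λ_1+ρ ↦ (4, 2);  λ_2+ρ ↦ (3, 0);  λ_3+ρ ↦ (6, 4);  λ_4+ρ ↦ (0, 6);  λ_5+ρ ↦ (3, 0);  λ_6+ρ ↦ (0, 6);  λ_7+ρ ↦ (3, 0);  λ_8+ρ ↦ (6, 4);  λ_9+ρ ↦ (4, 2);  λ_10+ρ ↦ (3, 0);  λ_11+ρ ↦ (4, 2)

These 11 weights hit 4 W_11-dot-orbits; sizes (3, 4, 2, 2):

[[1, 9, 11], [2, 5, 7, 10], [3, 8], [4, 6]]


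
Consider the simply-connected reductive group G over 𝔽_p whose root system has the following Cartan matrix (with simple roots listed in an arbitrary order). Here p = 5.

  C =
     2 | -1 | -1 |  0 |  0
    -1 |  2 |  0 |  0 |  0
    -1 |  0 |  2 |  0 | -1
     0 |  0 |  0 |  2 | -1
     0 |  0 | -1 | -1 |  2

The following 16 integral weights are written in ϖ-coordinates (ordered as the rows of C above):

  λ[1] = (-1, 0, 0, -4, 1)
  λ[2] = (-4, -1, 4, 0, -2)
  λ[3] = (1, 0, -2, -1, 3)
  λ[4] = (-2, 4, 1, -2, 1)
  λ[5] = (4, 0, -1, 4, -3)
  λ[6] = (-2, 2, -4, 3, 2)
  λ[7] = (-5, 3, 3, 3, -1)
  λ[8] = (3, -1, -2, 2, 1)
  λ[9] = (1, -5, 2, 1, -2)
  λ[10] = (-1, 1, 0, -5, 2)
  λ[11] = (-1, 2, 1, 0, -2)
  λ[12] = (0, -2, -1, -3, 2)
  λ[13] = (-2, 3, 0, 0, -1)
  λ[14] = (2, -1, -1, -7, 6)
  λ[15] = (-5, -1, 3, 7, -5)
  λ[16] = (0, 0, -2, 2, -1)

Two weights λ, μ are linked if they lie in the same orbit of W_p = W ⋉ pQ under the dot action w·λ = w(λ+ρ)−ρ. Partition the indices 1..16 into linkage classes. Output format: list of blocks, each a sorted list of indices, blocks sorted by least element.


Cartan matrix: type A_5 (|W|=720); un-permuting the 5 rows.

Each λ_j+ρ reduced to Ā_5; 5-tuples below use C's row order:

    1: (0, 1, 0, 2, 1)
    2: (0, 3, 1, 0, 1)
    3: (1, 0, 1, 1, 2)
    4: (1, 1, 0, 1, 1)
    5: (0, 3, 1, 0, 1)
    6: (1, 1, 0, 1, 1)
    7: (1, 3, 0, 1, 0)
    8: (0, 3, 1, 0, 1)
    9: (2, 1, 0, 0, 1)
    10: (0, 1, 0, 2, 1)
    11: (0, 3, 1, 0, 1)
    12: (0, 1, 0, 2, 1)
    13: (1, 3, 0, 1, 0)
    14: (0, 3, 1, 0, 1)
    15: (1, 3, 0, 1, 0)
    16: (0, 1, 0, 2, 1)

These 16 weights hit 6 W_5-dot-orbits; sizes (4, 5, 1, 2, 3, 1):

[[1, 10, 12, 16], [2, 5, 8, 11, 14], [3], [4, 6], [7, 13, 15], [9]]


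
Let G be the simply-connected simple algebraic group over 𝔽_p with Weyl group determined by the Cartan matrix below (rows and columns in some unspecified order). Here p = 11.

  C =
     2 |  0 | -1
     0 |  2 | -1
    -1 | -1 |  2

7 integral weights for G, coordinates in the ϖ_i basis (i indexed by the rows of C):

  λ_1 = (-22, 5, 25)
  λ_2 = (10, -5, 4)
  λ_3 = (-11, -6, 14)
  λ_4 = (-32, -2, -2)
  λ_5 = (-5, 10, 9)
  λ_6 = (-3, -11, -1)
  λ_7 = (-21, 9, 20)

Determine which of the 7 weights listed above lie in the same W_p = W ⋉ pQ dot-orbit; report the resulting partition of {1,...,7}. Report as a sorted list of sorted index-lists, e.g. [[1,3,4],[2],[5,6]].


C ↔ A_3 under row/col permutation; |W(A_3)| = 24.

Ā_11 reps of the 7 weights (A_3, coords as presented):

    λ_1 → (6, 1, 0)
    λ_2 → (6, 1, 0)
    λ_3 → (6, 1, 0)
    λ_4 → (9, 1, 0)
    λ_5 → (6, 1, 0)
    λ_6 → (9, 1, 0)
    λ_7 → (9, 1, 0)

Linkage partition of the 7 weights (2 classes, p=11):

[[1, 2, 3, 5], [4, 6, 7]]


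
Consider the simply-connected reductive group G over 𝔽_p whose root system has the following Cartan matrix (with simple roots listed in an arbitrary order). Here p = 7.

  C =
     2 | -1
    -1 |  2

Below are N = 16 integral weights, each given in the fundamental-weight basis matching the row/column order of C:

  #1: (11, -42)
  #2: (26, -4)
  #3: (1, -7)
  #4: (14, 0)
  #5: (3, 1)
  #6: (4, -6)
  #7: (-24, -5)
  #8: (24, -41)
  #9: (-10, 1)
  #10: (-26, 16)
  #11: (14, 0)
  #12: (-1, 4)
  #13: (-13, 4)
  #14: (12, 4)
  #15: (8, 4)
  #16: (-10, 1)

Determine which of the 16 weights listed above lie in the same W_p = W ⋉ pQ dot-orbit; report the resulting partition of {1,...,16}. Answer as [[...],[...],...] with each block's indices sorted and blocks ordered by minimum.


Dynkin diagram of C (from the 2 off-diagonal −1 entries): A_2.

Ā_7 reps of the 16 weights (A_2, coords as presented):

    1: (1, 5)
    2: (3, 3)
    3: (4, 2)
    4: (1, 5)
    5: (4, 2)
    6: (0, 5)
    7: (4, 2)
    8: (4, 2)
    9: (0, 5)
    10: (3, 3)
    11: (1, 5)
    12: (0, 5)
    13: (0, 2)
    14: (4, 2)
    15: (0, 2)
    16: (0, 5)

Partition of {1..16} into 5 W_7-dot-orbits:

[[1, 4, 11], [2, 10], [3, 5, 7, 8, 14], [6, 9, 12, 16], [13, 15]]


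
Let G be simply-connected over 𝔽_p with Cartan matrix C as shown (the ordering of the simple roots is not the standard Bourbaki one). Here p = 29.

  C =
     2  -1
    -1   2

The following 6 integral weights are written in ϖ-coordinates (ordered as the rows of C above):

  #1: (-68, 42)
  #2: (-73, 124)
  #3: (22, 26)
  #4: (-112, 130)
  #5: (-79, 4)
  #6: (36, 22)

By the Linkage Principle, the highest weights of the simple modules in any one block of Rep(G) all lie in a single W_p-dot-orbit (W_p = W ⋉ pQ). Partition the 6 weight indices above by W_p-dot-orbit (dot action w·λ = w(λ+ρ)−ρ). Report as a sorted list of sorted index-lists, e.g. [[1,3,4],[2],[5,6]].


Cartan matrix: type A_2 (|W|=6); un-permuting the 2 rows.

Ā_29 reps of the 6 weights (A_2, coords as presented):

  [1] (9, 5)
  [2] (9, 5)
  [3] (2, 6)
  [4] (9, 5)
  [5] (9, 5)
  [6] (2, 6)

Partition of {1..6} into 2 W_29-dot-orbits:

[[1, 2, 4, 5], [3, 6]]


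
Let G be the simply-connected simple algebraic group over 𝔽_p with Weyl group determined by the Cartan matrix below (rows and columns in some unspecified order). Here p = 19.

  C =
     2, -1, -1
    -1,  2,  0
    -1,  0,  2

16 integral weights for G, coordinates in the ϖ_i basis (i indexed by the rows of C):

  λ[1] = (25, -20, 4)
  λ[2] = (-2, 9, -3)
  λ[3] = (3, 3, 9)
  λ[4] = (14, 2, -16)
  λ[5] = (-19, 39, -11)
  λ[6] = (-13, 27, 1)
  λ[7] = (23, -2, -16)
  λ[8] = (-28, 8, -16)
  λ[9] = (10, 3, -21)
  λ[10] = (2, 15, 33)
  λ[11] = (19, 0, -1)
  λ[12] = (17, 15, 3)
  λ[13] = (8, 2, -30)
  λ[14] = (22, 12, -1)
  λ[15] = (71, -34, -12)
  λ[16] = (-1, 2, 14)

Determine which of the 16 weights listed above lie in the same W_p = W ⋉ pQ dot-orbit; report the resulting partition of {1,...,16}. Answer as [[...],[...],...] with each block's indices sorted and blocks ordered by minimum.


Root system A_3: the 3×3 matrix C matches after relabeling.

Each λ_j+ρ reduced to Ā_19; 3-tuples below use C's row order:

  λ_1+ρ ↦ (0, 7, 7) · λ_2+ρ ↦ (2, 7, 1) · λ_3+ρ ↦ (4, 4, 10) · λ_4+ρ ↦ (0, 3, 15) · λ_5+ρ ↦ (2, 7, 1) · λ_6+ρ ↦ (2, 7, 1) · λ_7+ρ ↦ (4, 4, 10) · λ_8+ρ ↦ (4, 4, 10) · λ_9+ρ ↦ (4, 4, 10) · λ_10+ρ ↦ (0, 3, 15) · λ_11+ρ ↦ (17, 0, 1) · λ_12+ρ ↦ (0, 3, 15) · λ_13+ρ ↦ (2, 7, 1) · λ_14+ρ ↦ (2, 0, 13) · λ_15+ρ ↦ (4, 4, 10) · λ_16+ρ ↦ (0, 3, 15)

These 16 weights hit 6 W_19-dot-orbits; sizes (1, 4, 5, 4, 1, 1):

[[1], [2, 5, 6, 13], [3, 7, 8, 9, 15], [4, 10, 12, 16], [11], [14]]


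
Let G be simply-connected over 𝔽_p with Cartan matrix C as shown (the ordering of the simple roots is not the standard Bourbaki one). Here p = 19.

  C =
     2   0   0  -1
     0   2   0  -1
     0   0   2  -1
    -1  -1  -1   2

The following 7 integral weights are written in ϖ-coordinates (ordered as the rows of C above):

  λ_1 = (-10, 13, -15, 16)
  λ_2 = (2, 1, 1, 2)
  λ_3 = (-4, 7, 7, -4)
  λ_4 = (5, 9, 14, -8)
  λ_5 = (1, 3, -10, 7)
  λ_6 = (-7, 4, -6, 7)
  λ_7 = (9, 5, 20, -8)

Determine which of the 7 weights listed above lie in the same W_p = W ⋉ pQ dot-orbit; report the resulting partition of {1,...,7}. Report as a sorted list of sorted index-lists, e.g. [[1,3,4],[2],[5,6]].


D_4 Cartan matrix, 4 simple roots permuted; ρ=(1,1,1,1).

W_19-reps of the 7 weights in Ā_19 (same 4-coord order as C):

  λ_1+ρ ↦ (3, 2, 2, 3)
  λ_2+ρ ↦ (3, 2, 2, 3)
  λ_3+ρ ↦ (3, 2, 2, 3)
  λ_4+ρ ↦ (1, 3, 8, 1)
  λ_5+ρ ↦ (1, 3, 8, 1)
  λ_6+ρ ↦ (3, 2, 2, 3)
  λ_7+ρ ↦ (1, 3, 8, 1)

2 distinct reps among the 7 weights ⇒ 2 W_19-linkage classes:

[[1, 2, 3, 6], [4, 5, 7]]
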